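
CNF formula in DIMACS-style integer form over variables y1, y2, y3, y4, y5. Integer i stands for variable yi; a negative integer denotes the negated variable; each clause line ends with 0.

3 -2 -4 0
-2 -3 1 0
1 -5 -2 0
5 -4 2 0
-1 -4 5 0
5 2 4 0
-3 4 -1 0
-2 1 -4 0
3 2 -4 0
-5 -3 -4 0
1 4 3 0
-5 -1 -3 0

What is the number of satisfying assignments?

4

The models are:
  y1=0 y2=0 y3=1 y4=0 y5=1
  y1=1 y2=0 y3=0 y4=0 y5=1
  y1=1 y2=1 y3=0 y4=0 y5=0
  y1=1 y2=1 y3=0 y4=0 y5=1
Count: 4.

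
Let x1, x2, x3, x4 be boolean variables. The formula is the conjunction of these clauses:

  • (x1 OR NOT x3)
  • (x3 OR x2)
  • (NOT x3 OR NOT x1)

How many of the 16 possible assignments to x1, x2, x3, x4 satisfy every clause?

4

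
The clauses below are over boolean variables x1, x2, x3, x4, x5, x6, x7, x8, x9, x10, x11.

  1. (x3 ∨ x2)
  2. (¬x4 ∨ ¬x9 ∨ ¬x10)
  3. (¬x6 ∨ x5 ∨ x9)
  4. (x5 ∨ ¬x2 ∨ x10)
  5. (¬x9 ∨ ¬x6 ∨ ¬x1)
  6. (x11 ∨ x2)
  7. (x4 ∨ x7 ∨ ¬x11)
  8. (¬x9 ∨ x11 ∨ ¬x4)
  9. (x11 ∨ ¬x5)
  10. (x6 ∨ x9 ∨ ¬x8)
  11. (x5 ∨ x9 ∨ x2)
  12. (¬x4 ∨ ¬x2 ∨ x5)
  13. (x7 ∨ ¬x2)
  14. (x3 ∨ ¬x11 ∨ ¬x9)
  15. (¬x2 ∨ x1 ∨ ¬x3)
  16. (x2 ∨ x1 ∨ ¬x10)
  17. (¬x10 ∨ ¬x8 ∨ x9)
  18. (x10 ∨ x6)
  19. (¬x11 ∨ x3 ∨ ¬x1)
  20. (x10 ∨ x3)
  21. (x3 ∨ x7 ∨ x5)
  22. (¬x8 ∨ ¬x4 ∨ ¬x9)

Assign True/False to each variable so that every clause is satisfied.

x1=True, x2=False, x3=True, x4=False, x5=True, x6=False, x7=True, x8=False, x9=True, x10=True, x11=True

x7 occurs only positively in the remaining clauses — set x7 = True.
x8 occurs only negated in the remaining clauses — set x8 = False.
Set x1 = True and propagate.
Try x2 = False.
  then x3 is forced to True.
  then x11 is forced to True.
For the remaining variables, x4 = False, x5 = True, x6 = False, x9 = True, x10 = True works.
Every clause has at least one true literal under this assignment.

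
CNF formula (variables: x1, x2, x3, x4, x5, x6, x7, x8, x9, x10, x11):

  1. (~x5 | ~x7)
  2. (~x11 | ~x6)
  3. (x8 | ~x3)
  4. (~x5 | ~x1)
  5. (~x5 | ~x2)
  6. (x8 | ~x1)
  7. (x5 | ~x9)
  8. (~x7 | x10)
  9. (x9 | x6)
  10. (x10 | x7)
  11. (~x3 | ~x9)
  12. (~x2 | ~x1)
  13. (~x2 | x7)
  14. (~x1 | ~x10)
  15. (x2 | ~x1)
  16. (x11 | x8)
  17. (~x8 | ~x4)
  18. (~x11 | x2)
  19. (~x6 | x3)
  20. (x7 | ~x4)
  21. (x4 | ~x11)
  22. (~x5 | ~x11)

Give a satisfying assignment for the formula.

x1 = F, x2 = F, x3 = F, x4 = F, x5 = T, x6 = F, x7 = F, x8 = T, x9 = T, x10 = T, x11 = F

Check each clause:
  1. (~x7 | ~x5) — ~x7 is true.
  2. (~x6 | ~x11) — ~x6 is true.
  3. (~x3 | x8) — x8 is true.
  4. (~x1 | ~x5) — ~x1 is true.
  5. (~x2 | ~x5) — ~x2 is true.
  6. (~x1 | x8) — x8 is true.
  7. (x5 | ~x9) — x5 is true.
  8. (x10 | ~x7) — ~x7 is true.
  9. (x9 | x6) — x9 is true.
  10. (x10 | x7) — x10 is true.
  11. (~x9 | ~x3) — ~x3 is true.
  12. (~x1 | ~x2) — ~x1 is true.
  13. (x7 | ~x2) — ~x2 is true.
  14. (~x1 | ~x10) — ~x1 is true.
  15. (~x1 | x2) — ~x1 is true.
  16. (x11 | x8) — x8 is true.
  17. (~x4 | ~x8) — ~x4 is true.
  18. (x2 | ~x11) — ~x11 is true.
  19. (x3 | ~x6) — ~x6 is true.
  20. (x7 | ~x4) — ~x4 is true.
  21. (x4 | ~x11) — ~x11 is true.
  22. (~x5 | ~x11) — ~x11 is true.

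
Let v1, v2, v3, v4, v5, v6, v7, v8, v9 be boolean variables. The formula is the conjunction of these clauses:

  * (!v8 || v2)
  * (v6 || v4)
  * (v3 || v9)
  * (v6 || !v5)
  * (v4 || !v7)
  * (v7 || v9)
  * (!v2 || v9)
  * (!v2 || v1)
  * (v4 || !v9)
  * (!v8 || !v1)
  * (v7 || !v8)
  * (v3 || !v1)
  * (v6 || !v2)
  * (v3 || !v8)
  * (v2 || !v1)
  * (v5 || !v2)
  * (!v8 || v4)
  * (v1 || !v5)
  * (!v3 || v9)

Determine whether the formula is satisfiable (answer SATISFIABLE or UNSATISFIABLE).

SATISFIABLE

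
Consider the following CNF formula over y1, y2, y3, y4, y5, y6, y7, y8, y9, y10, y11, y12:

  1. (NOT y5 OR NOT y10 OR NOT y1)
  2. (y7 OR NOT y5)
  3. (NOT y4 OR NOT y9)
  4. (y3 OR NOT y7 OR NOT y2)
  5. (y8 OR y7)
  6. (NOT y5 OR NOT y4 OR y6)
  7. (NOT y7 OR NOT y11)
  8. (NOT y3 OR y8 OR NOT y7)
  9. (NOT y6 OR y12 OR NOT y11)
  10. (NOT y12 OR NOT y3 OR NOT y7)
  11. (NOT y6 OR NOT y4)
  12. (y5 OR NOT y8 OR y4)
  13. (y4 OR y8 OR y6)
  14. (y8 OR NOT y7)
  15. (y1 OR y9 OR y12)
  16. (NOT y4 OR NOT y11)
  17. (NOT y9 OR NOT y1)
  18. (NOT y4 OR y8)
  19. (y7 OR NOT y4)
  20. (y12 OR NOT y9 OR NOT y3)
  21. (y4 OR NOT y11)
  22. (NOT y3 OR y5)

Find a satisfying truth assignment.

y2 occurs only negated in the remaining clauses — set y2 = False.
y11 occurs only negated in the remaining clauses — set y11 = False.
Set y1 = False and propagate.
Try y3 = False.
For the remaining variables, y4 = False, y5 = True, y6 = True, y7 = True, y8 = True, y9 = True, y10 = True, y12 = True works.
Every clause has at least one true literal under this assignment.

y1=False, y2=False, y3=False, y4=False, y5=True, y6=True, y7=True, y8=True, y9=True, y10=True, y11=False, y12=True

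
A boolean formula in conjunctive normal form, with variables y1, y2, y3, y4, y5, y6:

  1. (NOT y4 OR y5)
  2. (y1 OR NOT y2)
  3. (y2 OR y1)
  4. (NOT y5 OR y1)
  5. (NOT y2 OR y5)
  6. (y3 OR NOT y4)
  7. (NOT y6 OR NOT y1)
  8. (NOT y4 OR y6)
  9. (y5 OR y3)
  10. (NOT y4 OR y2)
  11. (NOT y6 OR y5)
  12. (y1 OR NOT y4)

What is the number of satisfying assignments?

5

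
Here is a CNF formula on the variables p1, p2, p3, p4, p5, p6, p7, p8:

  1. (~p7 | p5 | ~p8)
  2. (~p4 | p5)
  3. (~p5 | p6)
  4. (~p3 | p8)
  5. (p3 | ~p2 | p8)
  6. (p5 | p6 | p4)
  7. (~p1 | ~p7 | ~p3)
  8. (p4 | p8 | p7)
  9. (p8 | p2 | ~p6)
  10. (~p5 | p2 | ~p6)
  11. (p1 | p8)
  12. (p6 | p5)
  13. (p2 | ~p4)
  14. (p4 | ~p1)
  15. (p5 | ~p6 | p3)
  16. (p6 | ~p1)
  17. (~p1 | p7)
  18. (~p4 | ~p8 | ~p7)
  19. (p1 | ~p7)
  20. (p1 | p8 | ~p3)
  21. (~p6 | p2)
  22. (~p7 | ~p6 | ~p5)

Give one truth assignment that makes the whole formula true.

p1=False  p2=True  p3=True  p4=False  p5=False  p6=True  p7=False  p8=True

Set p1 = False and propagate.
  then p8 is forced to True.
  then p7 is forced to False.
The remaining clauses are satisfied by p2 = True, p3 = True, p4 = False, p5 = False, p6 = True.
Every clause has at least one true literal under this assignment.
Check each clause:
  1. (~p7 | ~p8 | p5) — ~p7 is true.
  2. (~p4 | p5) — ~p4 is true.
  3. (p6 | ~p5) — ~p5 is true.
  4. (~p3 | p8) — p8 is true.
  5. (~p2 | p8 | p3) — p8 is true.
  6. (p4 | p6 | p5) — p6 is true.
  7. (~p3 | ~p7 | ~p1) — ~p7 is true.
  8. (p7 | p4 | p8) — p8 is true.
  9. (p2 | p8 | ~p6) — p8 is true.
  10. (p2 | ~p5 | ~p6) — p2 is true.
  11. (p8 | p1) — p8 is true.
  12. (p6 | p5) — p6 is true.
  13. (~p4 | p2) — p2 is true.
  14. (p4 | ~p1) — ~p1 is true.
  15. (p3 | p5 | ~p6) — p3 is true.
  16. (p6 | ~p1) — p6 is true.
  17. (p7 | ~p1) — ~p1 is true.
  18. (~p7 | ~p4 | ~p8) — ~p7 is true.
  19. (p1 | ~p7) — ~p7 is true.
  20. (p8 | ~p3 | p1) — p8 is true.
  21. (p2 | ~p6) — p2 is true.
  22. (~p7 | ~p5 | ~p6) — ~p7 is true.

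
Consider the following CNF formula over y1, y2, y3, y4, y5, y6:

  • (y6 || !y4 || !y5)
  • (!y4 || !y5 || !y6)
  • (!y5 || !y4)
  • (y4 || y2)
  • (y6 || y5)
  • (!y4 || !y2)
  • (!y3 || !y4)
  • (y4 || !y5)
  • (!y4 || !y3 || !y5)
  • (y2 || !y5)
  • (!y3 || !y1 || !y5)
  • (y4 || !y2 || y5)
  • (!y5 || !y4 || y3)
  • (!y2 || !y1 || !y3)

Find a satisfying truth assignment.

y1=0, y2=0, y3=0, y4=1, y5=0, y6=1

y1 occurs only negated in the remaining clauses — set y1 = False.
Set y2 = False and propagate.
  then y4 is forced to True.
  then y5 is forced to False.
  then y6 is forced to True.
  then y3 is forced to False.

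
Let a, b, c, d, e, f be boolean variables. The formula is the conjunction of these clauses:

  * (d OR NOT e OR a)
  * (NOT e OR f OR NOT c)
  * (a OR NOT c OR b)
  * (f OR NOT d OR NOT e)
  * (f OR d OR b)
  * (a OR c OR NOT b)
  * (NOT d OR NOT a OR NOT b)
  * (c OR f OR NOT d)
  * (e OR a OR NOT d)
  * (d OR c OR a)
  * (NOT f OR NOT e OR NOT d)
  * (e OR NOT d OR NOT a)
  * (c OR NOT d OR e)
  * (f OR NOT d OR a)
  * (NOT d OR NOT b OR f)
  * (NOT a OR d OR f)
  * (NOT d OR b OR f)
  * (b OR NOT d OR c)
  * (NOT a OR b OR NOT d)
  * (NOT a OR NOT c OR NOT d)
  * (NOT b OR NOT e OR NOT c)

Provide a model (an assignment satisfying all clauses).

Set a = False and propagate.
Set b = True and propagate.
  then c is forced to True.
  then e is forced to False.
  then d is forced to False.
f is now unconstrained; take f = True.
Every clause has at least one true literal under this assignment.

a = F, b = T, c = T, d = F, e = F, f = T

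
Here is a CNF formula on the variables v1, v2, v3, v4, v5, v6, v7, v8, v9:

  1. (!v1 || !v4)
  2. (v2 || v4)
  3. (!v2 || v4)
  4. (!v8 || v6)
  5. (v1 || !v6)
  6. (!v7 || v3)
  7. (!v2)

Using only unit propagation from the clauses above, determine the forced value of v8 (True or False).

False

(!v2) stands alone — v2 = False.
(v2 || v4): since v2 = False, the clause reduces to (v4). v4 = True.
(!v4 || !v1) with v4 = True leaves only !v1, so v1 = False.
In (!v6 || v1), v1 is now false; !v6 must hold, so v6 = False.
(v6 || !v8) with v6 = False leaves only !v8, so v8 = False.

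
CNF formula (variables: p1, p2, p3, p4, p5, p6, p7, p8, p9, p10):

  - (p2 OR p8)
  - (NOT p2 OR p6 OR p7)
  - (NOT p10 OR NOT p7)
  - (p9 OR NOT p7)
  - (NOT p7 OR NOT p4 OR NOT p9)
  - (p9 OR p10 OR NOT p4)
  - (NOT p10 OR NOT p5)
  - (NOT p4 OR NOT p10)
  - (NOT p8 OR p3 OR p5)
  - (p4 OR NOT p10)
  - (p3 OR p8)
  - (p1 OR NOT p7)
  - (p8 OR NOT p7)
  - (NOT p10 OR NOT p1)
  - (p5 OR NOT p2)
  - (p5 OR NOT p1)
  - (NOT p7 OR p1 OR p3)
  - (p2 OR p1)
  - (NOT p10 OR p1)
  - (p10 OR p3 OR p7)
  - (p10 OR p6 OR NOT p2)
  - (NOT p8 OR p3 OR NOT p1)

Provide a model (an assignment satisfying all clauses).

p1=False, p2=True, p3=True, p4=False, p5=True, p6=True, p7=False, p8=False, p9=False, p10=False

Pure literal: p3 appears only positively; assign p3 = True.
Pure literal: p6 appears only positively; assign p6 = True.
Try p1 = False.
  then p7 is forced to False.
  then p2 is forced to True.
  then p5 is forced to True.
  then p10 is forced to False.
The remaining clauses are satisfied by p4 = False, p8 = False, p9 = False.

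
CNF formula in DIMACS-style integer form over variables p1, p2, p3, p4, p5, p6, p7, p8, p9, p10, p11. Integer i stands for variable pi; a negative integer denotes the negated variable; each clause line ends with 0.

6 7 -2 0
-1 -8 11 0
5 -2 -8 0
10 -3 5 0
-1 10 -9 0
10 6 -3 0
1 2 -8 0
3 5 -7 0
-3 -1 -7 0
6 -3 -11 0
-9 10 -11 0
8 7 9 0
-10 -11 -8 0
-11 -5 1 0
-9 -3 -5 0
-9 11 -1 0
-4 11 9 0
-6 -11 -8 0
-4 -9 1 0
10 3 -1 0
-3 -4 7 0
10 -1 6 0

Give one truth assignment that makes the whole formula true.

p1=0, p2=1, p3=0, p4=0, p5=1, p6=1, p7=1, p8=1, p9=1, p10=1, p11=0

p4 occurs only negated in the remaining clauses — set p4 = False.
Branch on p1: take p1 = False.
Try p2 = True.
Set p3 = False and propagate.
The remaining clauses are satisfied by p5 = True, p6 = True, p7 = True, p8 = True, p9 = True, p10 = True, p11 = False.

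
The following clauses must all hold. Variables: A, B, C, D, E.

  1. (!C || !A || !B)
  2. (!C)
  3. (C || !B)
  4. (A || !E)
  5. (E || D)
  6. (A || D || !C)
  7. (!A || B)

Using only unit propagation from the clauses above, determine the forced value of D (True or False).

(!C) is a unit clause: C = False.
(C || !B): since C = False, the clause reduces to (!B). B = False.
(B || !A) with B = False leaves only !A, so A = False.
(!E || A): since A = False, the clause reduces to (!E). E = False.
From (E || D) and E = False: D = True.

True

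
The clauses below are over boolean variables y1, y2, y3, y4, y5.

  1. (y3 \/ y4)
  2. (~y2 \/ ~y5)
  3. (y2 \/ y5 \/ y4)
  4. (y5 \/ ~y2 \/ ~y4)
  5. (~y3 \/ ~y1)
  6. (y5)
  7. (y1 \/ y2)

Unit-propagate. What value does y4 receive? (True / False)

True

(y5) stands alone — y5 = True.
In (~y5 \/ ~y2), ~y5 is now false; ~y2 must hold, so y2 = False.
From (y1 \/ y2) and y2 = False: y1 = True.
In (~y3 \/ ~y1), ~y1 is now false; ~y3 must hold, so y3 = False.
From (y4 \/ y3) and y3 = False: y4 = True.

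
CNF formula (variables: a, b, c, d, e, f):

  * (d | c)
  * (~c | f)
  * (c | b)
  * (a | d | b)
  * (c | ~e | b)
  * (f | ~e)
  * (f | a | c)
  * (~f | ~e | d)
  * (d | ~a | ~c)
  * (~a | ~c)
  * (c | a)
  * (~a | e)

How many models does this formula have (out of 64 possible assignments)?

6

The models are:
  a=0 b=0 c=1 d=1 e=0 f=1
  a=0 b=0 c=1 d=1 e=1 f=1
  a=0 b=1 c=1 d=0 e=0 f=1
  a=0 b=1 c=1 d=1 e=0 f=1
  a=0 b=1 c=1 d=1 e=1 f=1
  a=1 b=1 c=0 d=1 e=1 f=1
That's 6 in total.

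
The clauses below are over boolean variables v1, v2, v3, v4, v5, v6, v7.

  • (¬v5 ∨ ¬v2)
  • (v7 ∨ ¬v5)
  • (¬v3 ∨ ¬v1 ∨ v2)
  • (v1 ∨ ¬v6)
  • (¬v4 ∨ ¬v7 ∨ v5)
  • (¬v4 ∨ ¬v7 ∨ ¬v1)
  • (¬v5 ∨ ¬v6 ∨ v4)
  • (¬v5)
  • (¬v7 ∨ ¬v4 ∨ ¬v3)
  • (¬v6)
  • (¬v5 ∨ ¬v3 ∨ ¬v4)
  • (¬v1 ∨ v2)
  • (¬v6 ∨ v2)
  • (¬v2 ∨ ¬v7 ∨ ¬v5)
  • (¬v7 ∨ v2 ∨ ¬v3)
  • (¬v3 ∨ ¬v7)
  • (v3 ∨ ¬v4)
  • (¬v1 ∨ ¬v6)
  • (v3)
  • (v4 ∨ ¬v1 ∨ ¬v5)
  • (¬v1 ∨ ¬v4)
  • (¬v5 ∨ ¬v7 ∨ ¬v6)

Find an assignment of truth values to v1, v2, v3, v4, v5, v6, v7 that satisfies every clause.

v1=False  v2=False  v3=True  v4=True  v5=False  v6=False  v7=False

The clause (¬v5) is unit: v5 must be False.
(¬v6) is a unit clause, so v6 = False.
(v3) is a unit clause, so v3 = True.
(¬v7) is a unit clause, so v7 = False.
Pure literal: v1 appears only negated; assign v1 = False.
v2, v4 are now unconstrained; take v2 = False, v4 = True.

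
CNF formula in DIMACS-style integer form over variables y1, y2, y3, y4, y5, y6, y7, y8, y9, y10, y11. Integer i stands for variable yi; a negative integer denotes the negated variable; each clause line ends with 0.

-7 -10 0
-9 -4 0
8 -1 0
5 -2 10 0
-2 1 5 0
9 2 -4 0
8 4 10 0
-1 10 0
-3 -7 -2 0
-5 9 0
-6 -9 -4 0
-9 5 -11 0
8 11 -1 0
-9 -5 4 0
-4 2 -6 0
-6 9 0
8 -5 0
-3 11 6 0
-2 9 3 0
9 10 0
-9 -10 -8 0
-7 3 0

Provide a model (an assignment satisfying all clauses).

y1=F, y2=F, y3=T, y4=F, y5=F, y6=T, y7=F, y8=T, y9=T, y10=F, y11=F

y7 occurs only negated in the remaining clauses — set y7 = False.
Set y1 = False and propagate.
Set y2 = False and propagate.
For the remaining variables, y3 = True, y4 = False, y5 = False, y6 = True, y8 = True, y9 = True, y10 = False, y11 = False works.
Check each clause:
  1. (¬y10 ∨ ¬y7) — ¬y7 is true.
  2. (¬y9 ∨ ¬y4) — ¬y4 is true.
  3. (¬y1 ∨ y8) — y8 is true.
  4. (y10 ∨ ¬y2 ∨ y5) — ¬y2 is true.
  5. (y1 ∨ y5 ∨ ¬y2) — ¬y2 is true.
  6. (y9 ∨ ¬y4 ∨ y2) — y9 is true.
  7. (y8 ∨ y4 ∨ y10) — y8 is true.
  8. (¬y1 ∨ y10) — ¬y1 is true.
  9. (¬y7 ∨ ¬y3 ∨ ¬y2) — ¬y7 is true.
  10. (¬y5 ∨ y9) — y9 is true.
  11. (¬y9 ∨ ¬y4 ∨ ¬y6) — ¬y4 is true.
  12. (y5 ∨ ¬y9 ∨ ¬y11) — ¬y11 is true.
  13. (¬y1 ∨ y8 ∨ y11) — y8 is true.
  14. (¬y5 ∨ y4 ∨ ¬y9) — ¬y5 is true.
  15. (¬y4 ∨ ¬y6 ∨ y2) — ¬y4 is true.
  16. (¬y6 ∨ y9) — y9 is true.
  17. (y8 ∨ ¬y5) — y8 is true.
  18. (y11 ∨ y6 ∨ ¬y3) — y6 is true.
  19. (y3 ∨ ¬y2 ∨ y9) — y9 is true.
  20. (y9 ∨ y10) — y9 is true.
  21. (¬y9 ∨ ¬y10 ∨ ¬y8) — ¬y10 is true.
  22. (y3 ∨ ¬y7) — ¬y7 is true.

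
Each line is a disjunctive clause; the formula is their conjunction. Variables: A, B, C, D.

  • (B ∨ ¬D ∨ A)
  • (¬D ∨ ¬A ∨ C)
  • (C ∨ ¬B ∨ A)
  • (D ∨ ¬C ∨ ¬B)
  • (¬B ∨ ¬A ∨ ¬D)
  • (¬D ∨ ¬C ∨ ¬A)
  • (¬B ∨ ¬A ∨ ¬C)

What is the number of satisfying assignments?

6

The models are:
  A=0 B=0 C=0 D=0
  A=0 B=0 C=1 D=0
  A=0 B=1 C=1 D=1
  A=1 B=0 C=0 D=0
  A=1 B=0 C=1 D=0
  A=1 B=1 C=0 D=0
That's 6 in total.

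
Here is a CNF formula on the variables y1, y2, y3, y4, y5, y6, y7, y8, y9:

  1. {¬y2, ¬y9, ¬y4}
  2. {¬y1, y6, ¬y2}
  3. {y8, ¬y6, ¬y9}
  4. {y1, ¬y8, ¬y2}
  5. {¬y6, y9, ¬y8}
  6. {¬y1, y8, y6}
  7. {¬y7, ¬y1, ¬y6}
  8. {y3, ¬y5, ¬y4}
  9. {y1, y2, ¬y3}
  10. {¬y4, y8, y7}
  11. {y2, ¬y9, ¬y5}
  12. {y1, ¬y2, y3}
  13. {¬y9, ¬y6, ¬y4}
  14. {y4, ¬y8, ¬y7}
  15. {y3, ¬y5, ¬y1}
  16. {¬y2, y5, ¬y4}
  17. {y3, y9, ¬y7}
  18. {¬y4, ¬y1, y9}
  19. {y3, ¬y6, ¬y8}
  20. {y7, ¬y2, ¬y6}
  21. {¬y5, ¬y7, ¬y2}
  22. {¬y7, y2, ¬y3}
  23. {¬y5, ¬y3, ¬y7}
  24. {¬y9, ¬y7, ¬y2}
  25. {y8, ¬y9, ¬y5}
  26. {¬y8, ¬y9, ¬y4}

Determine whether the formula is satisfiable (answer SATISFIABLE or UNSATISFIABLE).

SATISFIABLE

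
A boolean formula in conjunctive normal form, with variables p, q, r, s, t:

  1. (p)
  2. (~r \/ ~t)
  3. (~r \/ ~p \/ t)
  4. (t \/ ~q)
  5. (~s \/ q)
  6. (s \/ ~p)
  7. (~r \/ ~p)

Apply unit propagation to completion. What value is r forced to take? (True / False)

False

(p) stands alone — p = True.
In (~p \/ s), ~p is now false; s must hold, so s = True.
In (q \/ ~s), ~s is now false; q must hold, so q = True.
From (~q \/ t) and q = True: t = True.
In (~r \/ ~t), ~t is now false; ~r must hold, so r = False.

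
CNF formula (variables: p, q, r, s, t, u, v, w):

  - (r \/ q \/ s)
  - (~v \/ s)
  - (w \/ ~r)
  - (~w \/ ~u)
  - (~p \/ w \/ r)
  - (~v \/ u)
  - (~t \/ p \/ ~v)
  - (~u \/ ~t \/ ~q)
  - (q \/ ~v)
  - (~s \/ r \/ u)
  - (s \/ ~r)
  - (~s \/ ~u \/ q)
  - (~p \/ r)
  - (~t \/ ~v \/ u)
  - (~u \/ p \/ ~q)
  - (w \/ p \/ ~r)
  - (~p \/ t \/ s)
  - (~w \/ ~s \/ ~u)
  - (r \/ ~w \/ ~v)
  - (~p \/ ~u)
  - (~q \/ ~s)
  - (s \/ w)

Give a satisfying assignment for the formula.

p=False, q=False, r=True, s=True, t=False, u=False, v=False, w=True

Pure literal: v appears only negated; assign v = False.
Branch on p: take p = False.
Try q = False.
The remaining clauses are satisfied by r = True, s = True, t = False, u = False, w = True.
Every clause has at least one true literal under this assignment.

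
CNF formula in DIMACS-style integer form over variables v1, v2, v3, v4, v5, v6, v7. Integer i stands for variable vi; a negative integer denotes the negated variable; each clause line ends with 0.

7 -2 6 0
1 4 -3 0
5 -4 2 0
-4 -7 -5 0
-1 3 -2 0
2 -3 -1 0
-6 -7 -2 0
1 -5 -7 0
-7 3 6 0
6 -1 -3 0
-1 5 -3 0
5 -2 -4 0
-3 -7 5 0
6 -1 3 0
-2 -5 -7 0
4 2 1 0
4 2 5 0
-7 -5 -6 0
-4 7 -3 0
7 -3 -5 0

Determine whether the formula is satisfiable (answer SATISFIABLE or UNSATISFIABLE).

Branch on v1: take v1 = True.
The remaining clauses are satisfied by v2 = False, v3 = False, v4 = False, v5 = True, v6 = True, v7 = False.
So v1=True  v2=False  v3=False  v4=False  v5=True  v6=True  v7=False is a satisfying assignment.

SATISFIABLE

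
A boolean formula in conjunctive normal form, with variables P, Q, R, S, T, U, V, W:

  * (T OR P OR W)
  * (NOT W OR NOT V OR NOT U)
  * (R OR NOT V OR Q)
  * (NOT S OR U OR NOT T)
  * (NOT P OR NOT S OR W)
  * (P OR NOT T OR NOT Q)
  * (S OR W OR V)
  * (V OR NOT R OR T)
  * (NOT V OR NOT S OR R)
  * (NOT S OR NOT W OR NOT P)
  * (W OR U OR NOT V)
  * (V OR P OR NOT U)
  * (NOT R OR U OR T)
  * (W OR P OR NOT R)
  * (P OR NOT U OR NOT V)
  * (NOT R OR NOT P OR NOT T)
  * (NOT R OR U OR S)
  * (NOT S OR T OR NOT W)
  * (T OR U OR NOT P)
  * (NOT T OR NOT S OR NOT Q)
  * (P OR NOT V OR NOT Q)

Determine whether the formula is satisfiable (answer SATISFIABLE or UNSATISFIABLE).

SATISFIABLE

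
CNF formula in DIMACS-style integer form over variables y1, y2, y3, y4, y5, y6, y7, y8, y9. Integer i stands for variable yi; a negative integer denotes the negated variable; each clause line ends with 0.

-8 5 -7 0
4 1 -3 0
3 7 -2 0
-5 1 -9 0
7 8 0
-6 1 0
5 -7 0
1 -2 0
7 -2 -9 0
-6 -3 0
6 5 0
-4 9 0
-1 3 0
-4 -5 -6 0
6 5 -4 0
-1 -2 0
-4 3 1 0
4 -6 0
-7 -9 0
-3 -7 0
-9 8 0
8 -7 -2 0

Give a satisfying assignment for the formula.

Pure literal: y2 appears only negated; assign y2 = False.
Branch on y1: take y1 = False.
  then y6 is forced to False.
  then y5 is forced to True.
  then y9 is forced to False.
  then y4 is forced to False.
  then y3 is forced to False.
Set y7 = True and propagate.
y8 is now unconstrained; take y8 = False.

y1=F, y2=F, y3=F, y4=F, y5=T, y6=F, y7=T, y8=F, y9=F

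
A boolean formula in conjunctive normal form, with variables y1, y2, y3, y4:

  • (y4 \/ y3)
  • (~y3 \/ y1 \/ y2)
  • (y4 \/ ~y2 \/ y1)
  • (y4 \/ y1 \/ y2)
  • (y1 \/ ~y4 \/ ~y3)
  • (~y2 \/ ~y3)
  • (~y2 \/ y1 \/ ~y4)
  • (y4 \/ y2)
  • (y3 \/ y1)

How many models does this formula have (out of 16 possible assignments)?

3

The models are:
  y1=1 y2=0 y3=0 y4=1
  y1=1 y2=0 y3=1 y4=1
  y1=1 y2=1 y3=0 y4=1
That's 3 in total.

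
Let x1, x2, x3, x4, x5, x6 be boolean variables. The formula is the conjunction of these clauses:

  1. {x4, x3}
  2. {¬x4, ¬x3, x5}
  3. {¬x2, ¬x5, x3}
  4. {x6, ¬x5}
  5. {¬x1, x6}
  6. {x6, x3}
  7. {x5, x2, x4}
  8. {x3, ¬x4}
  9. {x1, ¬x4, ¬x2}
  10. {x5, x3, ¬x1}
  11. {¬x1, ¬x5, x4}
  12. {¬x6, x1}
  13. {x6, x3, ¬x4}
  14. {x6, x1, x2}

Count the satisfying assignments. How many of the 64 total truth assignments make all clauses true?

4

The models are:
  x1=F x2=T x3=T x4=F x5=F x6=F
  x1=T x2=F x3=T x4=T x5=T x6=T
  x1=T x2=T x3=T x4=F x5=F x6=T
  x1=T x2=T x3=T x4=T x5=T x6=T
Count: 4.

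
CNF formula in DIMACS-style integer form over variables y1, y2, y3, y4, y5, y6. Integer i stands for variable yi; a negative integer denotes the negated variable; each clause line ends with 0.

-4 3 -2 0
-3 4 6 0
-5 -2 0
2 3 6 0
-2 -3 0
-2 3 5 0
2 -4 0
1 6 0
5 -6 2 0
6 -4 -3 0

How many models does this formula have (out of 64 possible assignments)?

The models are:
  y1=F y2=F y3=F y4=F y5=T y6=T
  y1=F y2=F y3=T y4=F y5=T y6=T
  y1=T y2=F y3=F y4=F y5=T y6=T
  y1=T y2=F y3=T y4=F y5=T y6=T
Count: 4.

4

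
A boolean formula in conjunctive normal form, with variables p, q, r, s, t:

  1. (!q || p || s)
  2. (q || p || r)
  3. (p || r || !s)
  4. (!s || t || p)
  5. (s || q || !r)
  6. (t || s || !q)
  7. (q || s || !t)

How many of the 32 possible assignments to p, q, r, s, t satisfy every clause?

13

Case analysis on s and q:
  s=T, q=T: 5 of the 8 assignments to (p,r,t) work.
  s=T, q=F: 5 of the 8 assignments to (p,r,t) work.
  s=F, q=T: remaining (p,r,t) ∈ {(T,F,T); (T,T,T)} — 2.
  s=F, q=F: remaining (p,r,t) ∈ {(T,F,F)} — 1.
Total: 5 + 5 + 2 + 1 = 13.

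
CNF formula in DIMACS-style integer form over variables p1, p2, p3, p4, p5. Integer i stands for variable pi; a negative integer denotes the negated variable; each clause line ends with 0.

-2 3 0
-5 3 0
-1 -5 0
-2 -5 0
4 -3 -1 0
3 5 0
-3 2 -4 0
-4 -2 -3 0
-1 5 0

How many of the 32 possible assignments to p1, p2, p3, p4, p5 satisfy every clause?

Satisfying assignments:
  p1=F p2=F p3=T p4=F p5=F
  p1=F p2=F p3=T p4=F p5=T
  p1=F p2=T p3=T p4=F p5=F
That's 3 in total.

3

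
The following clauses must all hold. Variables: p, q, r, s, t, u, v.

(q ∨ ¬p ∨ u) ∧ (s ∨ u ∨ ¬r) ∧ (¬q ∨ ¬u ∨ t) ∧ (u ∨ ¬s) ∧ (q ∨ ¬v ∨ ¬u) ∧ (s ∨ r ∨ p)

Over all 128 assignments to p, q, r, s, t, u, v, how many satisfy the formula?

Case analysis on u and q:
  u=1, q=1: v free; 7 ways for (p,r,s,t) × 2^1 = 14.
  u=1, q=0: t free; 7 ways for (p,r,s,v) × 2^1 = 14.
  u=0, q=1: remaining (p,r,s,t,v) ∈ {(1,0,0,0,0); (1,0,0,0,1); (1,0,0,1,0); (1,0,0,1,1)} — 4.
  u=0, q=0: a clause becomes empty — 0.
Total: 14 + 14 + 4 + 0 = 32.

32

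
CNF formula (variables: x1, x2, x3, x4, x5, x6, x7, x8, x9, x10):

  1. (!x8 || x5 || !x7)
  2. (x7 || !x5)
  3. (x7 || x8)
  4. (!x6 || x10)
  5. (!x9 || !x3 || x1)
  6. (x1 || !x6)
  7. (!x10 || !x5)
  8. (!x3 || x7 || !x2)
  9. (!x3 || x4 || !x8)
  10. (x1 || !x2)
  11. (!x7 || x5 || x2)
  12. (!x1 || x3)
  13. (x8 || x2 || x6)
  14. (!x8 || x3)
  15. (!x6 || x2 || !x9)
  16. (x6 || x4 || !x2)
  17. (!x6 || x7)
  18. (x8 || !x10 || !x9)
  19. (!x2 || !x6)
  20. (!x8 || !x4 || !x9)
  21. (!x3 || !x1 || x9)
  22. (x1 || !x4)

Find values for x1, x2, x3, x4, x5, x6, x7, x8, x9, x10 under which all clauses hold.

x1 = True, x2 = True, x3 = True, x4 = True, x5 = True, x6 = False, x7 = True, x8 = False, x9 = True, x10 = False

Try x1 = True.
  then x3 is forced to True.
  then x9 is forced to True.
For the remaining variables, x2 = True, x4 = True, x5 = True, x6 = False, x7 = True, x8 = False, x10 = False works.
Every clause has at least one true literal under this assignment.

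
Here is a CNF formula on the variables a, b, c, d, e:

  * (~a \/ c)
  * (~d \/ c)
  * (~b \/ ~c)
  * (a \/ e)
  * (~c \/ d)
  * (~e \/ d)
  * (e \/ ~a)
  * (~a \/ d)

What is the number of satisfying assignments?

2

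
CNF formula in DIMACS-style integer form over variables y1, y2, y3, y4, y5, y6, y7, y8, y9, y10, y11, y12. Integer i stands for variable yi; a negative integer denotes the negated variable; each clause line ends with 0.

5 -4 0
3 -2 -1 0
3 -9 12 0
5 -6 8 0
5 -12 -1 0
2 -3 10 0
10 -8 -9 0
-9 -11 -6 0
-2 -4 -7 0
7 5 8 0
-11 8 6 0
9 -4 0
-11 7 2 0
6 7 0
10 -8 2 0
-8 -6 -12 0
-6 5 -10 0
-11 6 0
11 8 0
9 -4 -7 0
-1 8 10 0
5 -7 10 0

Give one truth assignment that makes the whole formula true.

Pure literal: y1 appears only negated; assign y1 = False.
Pure literal: y4 appears only negated; assign y4 = False.
Try y2 = True.
The remaining clauses are satisfied by y3 = True, y5 = False, y6 = True, y7 = False, y8 = True, y9 = False, y10 = False, y11 = False, y12 = False.

y1=0  y2=1  y3=1  y4=0  y5=0  y6=1  y7=0  y8=1  y9=0  y10=0  y11=0  y12=0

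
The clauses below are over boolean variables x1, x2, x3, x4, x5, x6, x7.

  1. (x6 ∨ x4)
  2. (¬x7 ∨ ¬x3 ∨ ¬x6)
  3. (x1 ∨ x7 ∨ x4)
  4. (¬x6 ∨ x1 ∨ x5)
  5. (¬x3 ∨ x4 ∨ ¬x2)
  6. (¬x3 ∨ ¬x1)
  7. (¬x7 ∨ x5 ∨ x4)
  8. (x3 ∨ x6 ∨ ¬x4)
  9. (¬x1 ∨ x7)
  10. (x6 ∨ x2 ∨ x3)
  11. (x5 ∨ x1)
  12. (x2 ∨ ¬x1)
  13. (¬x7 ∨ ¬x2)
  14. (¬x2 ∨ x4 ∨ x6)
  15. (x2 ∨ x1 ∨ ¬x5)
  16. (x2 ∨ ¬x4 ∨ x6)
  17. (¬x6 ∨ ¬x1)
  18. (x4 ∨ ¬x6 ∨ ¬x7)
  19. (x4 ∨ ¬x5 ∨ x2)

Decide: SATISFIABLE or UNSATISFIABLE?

Try x1 = False.
  then x5 is forced to True.
  then x2 is forced to True.
  then x7 is forced to False.
  then x4 is forced to True.
Set x3 = False and propagate.
  then x6 is forced to True.
So x1 = F, x2 = T, x3 = F, x4 = T, x5 = T, x6 = T, x7 = F is a satisfying assignment.

SATISFIABLE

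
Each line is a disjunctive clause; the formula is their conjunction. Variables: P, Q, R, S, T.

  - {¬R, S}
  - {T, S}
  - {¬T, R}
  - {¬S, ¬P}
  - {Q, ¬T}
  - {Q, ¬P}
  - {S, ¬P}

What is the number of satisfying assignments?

Satisfying assignments:
  P=0 Q=0 R=0 S=1 T=0
  P=0 Q=0 R=1 S=1 T=0
  P=0 Q=1 R=0 S=1 T=0
  P=0 Q=1 R=1 S=1 T=0
  P=0 Q=1 R=1 S=1 T=1
That's 5 in total.

5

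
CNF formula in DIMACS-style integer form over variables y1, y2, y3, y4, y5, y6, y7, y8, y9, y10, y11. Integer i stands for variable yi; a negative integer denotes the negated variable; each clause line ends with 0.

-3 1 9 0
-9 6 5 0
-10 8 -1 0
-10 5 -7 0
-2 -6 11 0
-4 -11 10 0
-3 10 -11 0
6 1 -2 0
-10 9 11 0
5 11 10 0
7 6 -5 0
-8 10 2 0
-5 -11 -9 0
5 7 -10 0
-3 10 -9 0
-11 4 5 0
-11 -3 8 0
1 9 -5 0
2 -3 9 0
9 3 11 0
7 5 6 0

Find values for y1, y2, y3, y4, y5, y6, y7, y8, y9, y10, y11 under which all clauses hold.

y1=T, y2=F, y3=T, y4=F, y5=T, y6=F, y7=T, y8=T, y9=T, y10=T, y11=F

Check each clause:
  1. (y9 | y1 | ~y3) — y1 is true.
  2. (~y9 | y6 | y5) — y5 is true.
  3. (~y10 | y8 | ~y1) — y8 is true.
  4. (y5 | ~y10 | ~y7) — y5 is true.
  5. (~y2 | ~y6 | y11) — ~y6 is true.
  6. (~y11 | ~y4 | y10) — y10 is true.
  7. (~y3 | y10 | ~y11) — ~y11 is true.
  8. (~y2 | y1 | y6) — y1 is true.
  9. (y11 | y9 | ~y10) — y9 is true.
  10. (y11 | y10 | y5) — y10 is true.
  11. (y6 | ~y5 | y7) — y7 is true.
  12. (~y8 | y10 | y2) — y10 is true.
  13. (~y11 | ~y9 | ~y5) — ~y11 is true.
  14. (~y10 | y7 | y5) — y5 is true.
  15. (y10 | ~y9 | ~y3) — y10 is true.
  16. (~y11 | y4 | y5) — y5 is true.
  17. (~y11 | y8 | ~y3) — y8 is true.
  18. (y1 | y9 | ~y5) — y9 is true.
  19. (y9 | ~y3 | y2) — y9 is true.
  20. (y3 | y9 | y11) — y9 is true.
  21. (y5 | y6 | y7) — y5 is true.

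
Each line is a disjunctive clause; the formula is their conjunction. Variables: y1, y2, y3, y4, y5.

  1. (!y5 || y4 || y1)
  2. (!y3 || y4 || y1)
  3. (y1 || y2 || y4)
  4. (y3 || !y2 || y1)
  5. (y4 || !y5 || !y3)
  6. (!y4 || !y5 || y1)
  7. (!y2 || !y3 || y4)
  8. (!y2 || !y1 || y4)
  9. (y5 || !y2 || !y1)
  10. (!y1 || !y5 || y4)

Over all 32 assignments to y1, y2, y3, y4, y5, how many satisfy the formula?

Case analysis on y1 and y4:
  y1=T, y4=T: y3 free; 3 ways for (y2,y5) × 2^1 = 6.
  y1=T, y4=F: remaining (y2,y3,y5) ∈ {(F,F,F); (F,T,F)} — 2.
  y1=F, y4=T: remaining (y2,y3,y5) ∈ {(F,F,F); (F,T,F); (T,T,F)} — 3.
  y1=F, y4=F: a clause becomes empty — 0.
Total: 6 + 2 + 3 + 0 = 11.

11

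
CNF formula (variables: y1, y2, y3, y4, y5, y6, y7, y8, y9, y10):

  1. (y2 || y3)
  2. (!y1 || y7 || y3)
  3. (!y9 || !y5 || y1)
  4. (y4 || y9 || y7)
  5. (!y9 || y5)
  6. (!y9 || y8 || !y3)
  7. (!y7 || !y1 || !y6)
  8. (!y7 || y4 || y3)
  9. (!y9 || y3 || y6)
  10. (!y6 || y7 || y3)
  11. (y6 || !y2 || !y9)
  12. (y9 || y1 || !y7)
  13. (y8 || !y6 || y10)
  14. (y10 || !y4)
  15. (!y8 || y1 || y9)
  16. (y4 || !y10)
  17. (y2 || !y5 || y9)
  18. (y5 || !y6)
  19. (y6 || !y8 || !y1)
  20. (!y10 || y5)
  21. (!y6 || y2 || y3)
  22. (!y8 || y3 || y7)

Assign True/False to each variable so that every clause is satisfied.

y1=True, y2=True, y3=False, y4=True, y5=True, y6=False, y7=True, y8=False, y9=False, y10=True

Check each clause:
  1. (y2 || y3) — y2 is true.
  2. (y7 || y3 || !y1) — y7 is true.
  3. (!y9 || y1 || !y5) — y1 is true.
  4. (y4 || y7 || y9) — y4 is true.
  5. (y5 || !y9) — y5 is true.
  6. (!y9 || y8 || !y3) — !y3 is true.
  7. (!y6 || !y1 || !y7) — !y6 is true.
  8. (y3 || !y7 || y4) — y4 is true.
  9. (!y9 || y6 || y3) — !y9 is true.
  10. (y7 || !y6 || y3) — !y6 is true.
  11. (!y9 || !y2 || y6) — !y9 is true.
  12. (y9 || !y7 || y1) — y1 is true.
  13. (y8 || !y6 || y10) — y10 is true.
  14. (y10 || !y4) — y10 is true.
  15. (y9 || y1 || !y8) — !y8 is true.
  16. (y4 || !y10) — y4 is true.
  17. (y9 || !y5 || y2) — y2 is true.
  18. (!y6 || y5) — !y6 is true.
  19. (!y8 || !y1 || y6) — !y8 is true.
  20. (y5 || !y10) — y5 is true.
  21. (y2 || y3 || !y6) — y2 is true.
  22. (y7 || y3 || !y8) — !y8 is true.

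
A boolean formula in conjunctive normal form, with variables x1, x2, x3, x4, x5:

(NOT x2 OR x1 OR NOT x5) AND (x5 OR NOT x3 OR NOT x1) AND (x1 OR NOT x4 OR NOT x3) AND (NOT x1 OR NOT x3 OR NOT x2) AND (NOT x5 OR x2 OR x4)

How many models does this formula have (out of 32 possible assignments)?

15

Case analysis on x1 and x2:
  x1=1, x2=1: remaining (x3,x4,x5) ∈ {(0,0,0); (0,0,1); (0,1,0); (0,1,1)} — 4.
  x1=1, x2=0: remaining (x3,x4,x5) ∈ {(0,0,0); (0,1,0); (0,1,1); (1,1,1)} — 4.
  x1=0, x2=1: remaining (x3,x4,x5) ∈ {(0,0,0); (0,1,0); (1,0,0)} — 3.
  x1=0, x2=0: remaining (x3,x4,x5) ∈ {(0,0,0); (0,1,0); (0,1,1); (1,0,0)} — 4.
Total: 4 + 4 + 3 + 4 = 15.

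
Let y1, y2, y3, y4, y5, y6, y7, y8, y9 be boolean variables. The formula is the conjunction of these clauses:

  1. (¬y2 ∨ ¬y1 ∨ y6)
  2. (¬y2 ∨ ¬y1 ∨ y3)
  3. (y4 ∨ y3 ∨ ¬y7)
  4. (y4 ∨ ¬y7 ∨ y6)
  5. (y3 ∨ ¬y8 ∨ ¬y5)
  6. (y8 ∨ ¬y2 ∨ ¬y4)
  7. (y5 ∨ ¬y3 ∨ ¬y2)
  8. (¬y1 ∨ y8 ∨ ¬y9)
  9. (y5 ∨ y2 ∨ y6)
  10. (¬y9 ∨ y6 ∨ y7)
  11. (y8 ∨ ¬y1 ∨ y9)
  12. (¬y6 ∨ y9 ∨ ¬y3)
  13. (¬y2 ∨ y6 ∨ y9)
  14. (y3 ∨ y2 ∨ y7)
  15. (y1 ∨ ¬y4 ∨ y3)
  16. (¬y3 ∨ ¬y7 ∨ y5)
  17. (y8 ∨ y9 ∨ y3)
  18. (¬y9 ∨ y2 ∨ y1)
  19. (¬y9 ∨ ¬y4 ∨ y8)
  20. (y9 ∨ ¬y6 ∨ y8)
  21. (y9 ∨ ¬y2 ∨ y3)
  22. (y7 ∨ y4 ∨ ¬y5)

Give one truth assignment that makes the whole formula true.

y1 = True, y2 = False, y3 = False, y4 = True, y5 = False, y6 = True, y7 = True, y8 = True, y9 = False

Branch on y1: take y1 = True.
Branch on y2: take y2 = False.
Branch on y3: take y3 = False.
  then y7 is forced to True.
  then y4 is forced to True.
For the remaining variables, y5 = False, y6 = True, y8 = True, y9 = False works.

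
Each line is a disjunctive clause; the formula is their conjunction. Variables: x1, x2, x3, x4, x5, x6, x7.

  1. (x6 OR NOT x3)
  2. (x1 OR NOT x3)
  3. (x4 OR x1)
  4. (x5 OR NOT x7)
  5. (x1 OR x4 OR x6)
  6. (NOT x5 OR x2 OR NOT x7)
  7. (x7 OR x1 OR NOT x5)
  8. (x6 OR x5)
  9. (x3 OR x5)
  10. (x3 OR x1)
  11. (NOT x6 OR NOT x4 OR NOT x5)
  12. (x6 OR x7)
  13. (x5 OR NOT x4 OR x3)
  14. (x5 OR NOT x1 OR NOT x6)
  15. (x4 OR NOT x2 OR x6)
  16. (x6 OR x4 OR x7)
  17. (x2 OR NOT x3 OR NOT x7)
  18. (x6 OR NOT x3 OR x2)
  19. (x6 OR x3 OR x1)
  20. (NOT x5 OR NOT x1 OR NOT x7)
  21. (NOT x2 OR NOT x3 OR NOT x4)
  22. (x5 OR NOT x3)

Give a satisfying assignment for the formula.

x1 = T, x2 = T, x3 = F, x4 = F, x5 = T, x6 = T, x7 = F

Check each clause:
  1. (x6 OR NOT x3) — NOT x3 is true.
  2. (NOT x3 OR x1) — x1 is true.
  3. (x1 OR x4) — x1 is true.
  4. (NOT x7 OR x5) — NOT x7 is true.
  5. (x6 OR x4 OR x1) — x1 is true.
  6. (x2 OR NOT x7 OR NOT x5) — NOT x7 is true.
  7. (x1 OR NOT x5 OR x7) — x1 is true.
  8. (x6 OR x5) — x5 is true.
  9. (x3 OR x5) — x5 is true.
  10. (x1 OR x3) — x1 is true.
  11. (NOT x5 OR NOT x4 OR NOT x6) — NOT x4 is true.
  12. (x6 OR x7) — x6 is true.
  13. (x3 OR NOT x4 OR x5) — NOT x4 is true.
  14. (NOT x6 OR NOT x1 OR x5) — x5 is true.
  15. (x4 OR x6 OR NOT x2) — x6 is true.
  16. (x4 OR x7 OR x6) — x6 is true.
  17. (NOT x3 OR NOT x7 OR x2) — NOT x7 is true.
  18. (x2 OR x6 OR NOT x3) — x2 is true.
  19. (x1 OR x3 OR x6) — x1 is true.
  20. (NOT x5 OR NOT x1 OR NOT x7) — NOT x7 is true.
  21. (NOT x2 OR NOT x3 OR NOT x4) — NOT x4 is true.
  22. (x5 OR NOT x3) — NOT x3 is true.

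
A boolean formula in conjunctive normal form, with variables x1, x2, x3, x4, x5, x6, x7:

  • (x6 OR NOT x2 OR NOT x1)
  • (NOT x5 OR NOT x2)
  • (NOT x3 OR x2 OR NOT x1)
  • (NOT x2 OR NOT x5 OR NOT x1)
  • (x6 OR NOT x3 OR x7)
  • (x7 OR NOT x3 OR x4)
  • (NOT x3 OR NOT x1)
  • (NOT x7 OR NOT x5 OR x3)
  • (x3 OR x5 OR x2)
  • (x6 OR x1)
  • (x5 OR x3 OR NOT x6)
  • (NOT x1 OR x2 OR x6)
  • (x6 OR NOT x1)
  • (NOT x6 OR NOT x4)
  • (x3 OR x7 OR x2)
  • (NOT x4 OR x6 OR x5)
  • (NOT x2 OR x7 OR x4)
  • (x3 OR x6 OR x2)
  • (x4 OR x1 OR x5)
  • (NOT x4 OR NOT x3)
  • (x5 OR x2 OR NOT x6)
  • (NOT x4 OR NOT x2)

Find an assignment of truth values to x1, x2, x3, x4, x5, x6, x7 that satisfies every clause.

x1 = F, x2 = F, x3 = T, x4 = F, x5 = T, x6 = T, x7 = T

Branch on x1: take x1 = False.
  then x6 is forced to True.
  then x4 is forced to False.
  then x5 is forced to True.
  then x2 is forced to False.
The remaining clauses are satisfied by x3 = True, x7 = True.
Check each clause:
  1. (x6 OR NOT x2 OR NOT x1) — NOT x1 is true.
  2. (NOT x2 OR NOT x5) — NOT x2 is true.
  3. (NOT x1 OR NOT x3 OR x2) — NOT x1 is true.
  4. (NOT x5 OR NOT x1 OR NOT x2) — NOT x2 is true.
  5. (x7 OR NOT x3 OR x6) — x6 is true.
  6. (x4 OR NOT x3 OR x7) — x7 is true.
  7. (NOT x1 OR NOT x3) — NOT x1 is true.
  8. (NOT x5 OR NOT x7 OR x3) — x3 is true.
  9. (x2 OR x5 OR x3) — x3 is true.
  10. (x6 OR x1) — x6 is true.
  11. (NOT x6 OR x5 OR x3) — x3 is true.
  12. (x2 OR NOT x1 OR x6) — NOT x1 is true.
  13. (x6 OR NOT x1) — NOT x1 is true.
  14. (NOT x6 OR NOT x4) — NOT x4 is true.
  15. (x7 OR x2 OR x3) — x3 is true.
  16. (x6 OR NOT x4 OR x5) — NOT x4 is true.
  17. (NOT x2 OR x7 OR x4) — NOT x2 is true.
  18. (x2 OR x6 OR x3) — x3 is true.
  19. (x1 OR x5 OR x4) — x5 is true.
  20. (NOT x3 OR NOT x4) — NOT x4 is true.
  21. (x2 OR NOT x6 OR x5) — x5 is true.
  22. (NOT x2 OR NOT x4) — NOT x4 is true.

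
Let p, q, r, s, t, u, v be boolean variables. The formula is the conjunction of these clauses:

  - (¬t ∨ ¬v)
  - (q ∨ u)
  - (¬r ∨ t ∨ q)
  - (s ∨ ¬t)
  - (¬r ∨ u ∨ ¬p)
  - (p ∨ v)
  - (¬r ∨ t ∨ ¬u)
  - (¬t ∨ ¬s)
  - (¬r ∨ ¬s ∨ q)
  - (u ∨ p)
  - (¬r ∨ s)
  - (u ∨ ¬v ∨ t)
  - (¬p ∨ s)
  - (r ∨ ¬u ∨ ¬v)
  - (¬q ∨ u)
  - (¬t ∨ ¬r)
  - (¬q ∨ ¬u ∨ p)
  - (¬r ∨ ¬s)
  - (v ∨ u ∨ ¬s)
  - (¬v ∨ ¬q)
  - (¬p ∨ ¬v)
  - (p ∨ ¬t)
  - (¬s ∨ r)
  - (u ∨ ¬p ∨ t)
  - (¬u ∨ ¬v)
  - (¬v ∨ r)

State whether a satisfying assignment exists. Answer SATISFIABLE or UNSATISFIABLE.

UNSATISFIABLE

u = True:
  propagation gives v=False, p=True, s=True, t=False; an empty clause results — contradiction.
u = False:
  propagation gives q=True; an empty clause results — contradiction.
Every branch closes, so no satisfying assignment exists.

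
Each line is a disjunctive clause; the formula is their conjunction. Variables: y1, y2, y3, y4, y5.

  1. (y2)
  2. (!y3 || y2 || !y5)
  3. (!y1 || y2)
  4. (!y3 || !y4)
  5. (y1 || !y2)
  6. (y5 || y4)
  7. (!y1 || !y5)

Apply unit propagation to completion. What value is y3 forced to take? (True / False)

False

(y2) is a unit clause: y2 = True.
In (!y2 || y1), !y2 is now false; y1 must hold, so y1 = True.
From (!y5 || !y1) and y1 = True: y5 = False.
(y4 || y5): since y5 = False, the clause reduces to (y4). y4 = True.
(!y3 || !y4) with y4 = True leaves only !y3, so y3 = False.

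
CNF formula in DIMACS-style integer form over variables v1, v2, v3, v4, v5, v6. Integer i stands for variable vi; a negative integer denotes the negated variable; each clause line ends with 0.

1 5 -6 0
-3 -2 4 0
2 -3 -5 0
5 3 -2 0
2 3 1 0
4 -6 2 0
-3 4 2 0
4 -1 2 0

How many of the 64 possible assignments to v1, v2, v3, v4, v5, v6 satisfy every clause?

22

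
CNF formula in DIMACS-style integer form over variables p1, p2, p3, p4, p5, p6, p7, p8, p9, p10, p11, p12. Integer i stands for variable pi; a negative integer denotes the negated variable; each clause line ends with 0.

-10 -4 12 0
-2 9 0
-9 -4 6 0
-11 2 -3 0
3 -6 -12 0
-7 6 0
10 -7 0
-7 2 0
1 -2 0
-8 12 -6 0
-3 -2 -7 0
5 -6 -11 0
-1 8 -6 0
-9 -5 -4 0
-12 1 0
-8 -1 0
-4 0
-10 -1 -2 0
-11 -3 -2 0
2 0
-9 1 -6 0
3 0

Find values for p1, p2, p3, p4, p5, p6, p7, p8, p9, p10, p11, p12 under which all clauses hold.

p1=1  p2=1  p3=1  p4=0  p5=1  p6=0  p7=0  p8=0  p9=1  p10=0  p11=0  p12=0

Unit propagation: (!p4) forces p4 = False.
The clause (p2) is unit: p2 must be True.
The clause (p9) is unit: p9 must be True.
The clause (p1) is unit: p1 must be True.
The clause (!p8) is unit: p8 must be False.
Unit propagation: (!p6) forces p6 = False.
(!p7) is a unit clause, so p7 = False.
Unit propagation: (!p10) forces p10 = False.
The clause (p3) is unit: p3 must be True.
(!p11) is a unit clause, so p11 = False.
p5, p12 are now unconstrained; take p5 = True, p12 = False.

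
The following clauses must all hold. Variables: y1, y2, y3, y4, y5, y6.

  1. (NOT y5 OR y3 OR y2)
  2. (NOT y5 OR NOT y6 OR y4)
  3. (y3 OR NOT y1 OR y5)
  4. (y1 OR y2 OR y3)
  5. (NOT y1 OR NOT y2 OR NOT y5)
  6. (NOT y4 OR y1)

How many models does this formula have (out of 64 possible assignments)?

Split on y1, then y5.
  y1=1, y5=1: remaining (y2,y3,y4,y6) ∈ {(0,1,0,0); (0,1,1,0); (0,1,1,1)} — 3.
  y1=1, y5=0: forces y3=1; y2, y4, y6 free → 2^3 = 8.
  y1=0, y5=1: remaining (y2,y3,y4,y6) ∈ {(0,1,0,0); (1,0,0,0); (1,1,0,0)} — 3.
  y1=0, y5=0: y6 free; 3 ways for (y2,y3,y4) × 2^1 = 6.
Total: 3 + 8 + 3 + 6 = 20.

20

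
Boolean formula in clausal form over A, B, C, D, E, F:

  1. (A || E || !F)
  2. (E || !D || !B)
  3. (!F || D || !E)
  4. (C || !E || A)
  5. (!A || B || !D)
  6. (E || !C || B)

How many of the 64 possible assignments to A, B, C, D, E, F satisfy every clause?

24

Split on E, then A.
  E=T, A=T: C free; 4 ways for (B,D,F) × 2^1 = 8.
  E=T, A=F: B free; 3 ways for (C,D,F) × 2^1 = 6.
  E=F, A=T: F free; 3 ways for (B,C,D) × 2^1 = 6.
  E=F, A=F: remaining (B,C,D,F) ∈ {(F,F,F,F); (F,F,T,F); (T,F,F,F); (T,T,F,F)} — 4.
Total: 8 + 6 + 6 + 4 = 24.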